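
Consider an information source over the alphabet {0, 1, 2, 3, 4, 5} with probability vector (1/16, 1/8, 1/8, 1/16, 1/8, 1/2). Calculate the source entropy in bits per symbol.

Each probability is a power of 1/2, so log₂(1/p) is an integer.
H = Σ p·log₂(1/p) = 1/16·4 + 1/8·3 + 1/8·3 + 1/16·4 + 1/8·3 + 1/2·1 = 2.125 bits.

2.125 bits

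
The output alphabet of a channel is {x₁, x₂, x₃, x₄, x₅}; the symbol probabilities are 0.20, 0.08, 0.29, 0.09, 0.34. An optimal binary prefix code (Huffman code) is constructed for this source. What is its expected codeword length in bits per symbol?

Repeatedly combine the two least-probable nodes; the expected code length is the sum of the merged weights.
merge 2/25 + 9/100 → 17/100
merge 17/100 + 1/5 → 37/100
merge 29/100 + 17/50 → 63/100
merge 37/100 + 63/100 → 1
L = 17/100 + 37/100 + 63/100 + 1 = 217/100 = 2.17 bits/symbol.

2.17 bits/symbol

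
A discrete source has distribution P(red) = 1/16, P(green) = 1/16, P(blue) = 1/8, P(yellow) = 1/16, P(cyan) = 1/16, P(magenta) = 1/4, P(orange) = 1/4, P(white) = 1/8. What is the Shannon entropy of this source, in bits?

Each probability is a power of 1/2, so log₂(1/p) is an integer.
H = Σ p·log₂(1/p) = 1/16·4 + 1/16·4 + 1/8·3 + 1/16·4 + 1/16·4 + 1/4·2 + 1/4·2 + 1/8·3 = 2.75 bits.

2.75 bits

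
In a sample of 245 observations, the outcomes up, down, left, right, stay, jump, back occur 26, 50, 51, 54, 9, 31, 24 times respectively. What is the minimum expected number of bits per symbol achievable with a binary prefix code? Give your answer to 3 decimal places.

Probabilities are the counts divided by 245.
Repeatedly combine the two least-probable nodes; the expected code length is the sum of the merged weights.
merge 9/245 + 24/245 → 33/245
merge 26/245 + 31/245 → 57/245
merge 33/245 + 10/49 → 83/245
merge 51/245 + 54/245 → 3/7
merge 57/245 + 83/245 → 4/7
merge 3/7 + 4/7 → 1
L = 33/245 + 57/245 + 83/245 + 3/7 + 4/7 + 1 = 663/245 ≈ 2.706 bits/symbol.

2.706 bits/symbol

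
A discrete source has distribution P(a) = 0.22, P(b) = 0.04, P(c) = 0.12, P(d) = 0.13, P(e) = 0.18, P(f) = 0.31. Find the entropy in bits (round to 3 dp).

2.385 bits

H = −Σ pᵢ log₂ pᵢ.
−0.22·log₂(0.22) = 0.4806
−0.04·log₂(0.04) = 0.1858
−0.12·log₂(0.12) = 0.3671
−0.13·log₂(0.13) = 0.3826
−0.18·log₂(0.18) = 0.4453
−0.31·log₂(0.31) = 0.5238
Sum ≈ 2.3851 → 2.385 bits.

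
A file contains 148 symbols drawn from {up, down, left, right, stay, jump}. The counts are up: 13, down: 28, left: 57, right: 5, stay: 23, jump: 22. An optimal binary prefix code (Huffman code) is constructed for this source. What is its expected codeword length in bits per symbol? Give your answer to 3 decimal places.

Probabilities are the counts divided by 148.
Repeatedly combine the two least-probable nodes; the expected code length is the sum of the merged weights.
merge 5/148 + 13/148 → 9/74
merge 9/74 + 11/74 → 10/37
merge 23/148 + 7/37 → 51/148
merge 10/37 + 51/148 → 91/148
merge 57/148 + 91/148 → 1
L = 9/74 + 10/37 + 51/148 + 91/148 + 1 = 87/37 ≈ 2.351 bits/symbol.

2.351 bits/symbol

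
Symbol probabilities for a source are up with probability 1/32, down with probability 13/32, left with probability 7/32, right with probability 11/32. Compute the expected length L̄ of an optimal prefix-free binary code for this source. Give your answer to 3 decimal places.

1.844 bits/symbol

Repeatedly combine the two least-probable nodes; the expected code length is the sum of the merged weights.
merge 1/32 + 7/32 → 1/4
merge 1/4 + 11/32 → 19/32
merge 13/32 + 19/32 → 1
L = 1/4 + 19/32 + 1 = 59/32 ≈ 1.844 bits/symbol.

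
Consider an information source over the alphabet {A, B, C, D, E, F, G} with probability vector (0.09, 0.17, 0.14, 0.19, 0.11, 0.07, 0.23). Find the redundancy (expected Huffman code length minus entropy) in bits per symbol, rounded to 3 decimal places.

0.034 bits

Entropy H = −Σ p log₂ p ≈ 2.7061 bits.
Huffman merges: 7/100+9/100→4/25; 11/100+7/50→1/4; 4/25+17/100→33/100; 19/100+23/100→21/50; 1/4+33/100→29/50; 21/50+29/50→1. L = 137/50 ≈ 2.7400.
L − H = 2.7400 − 2.7061 = 0.034 bits.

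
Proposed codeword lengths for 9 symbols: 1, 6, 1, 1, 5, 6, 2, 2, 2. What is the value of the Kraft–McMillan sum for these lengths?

With common denominator 2^6 = 64: Σ 2^(−ℓᵢ) = 32/64 + 1/64 + 32/64 + 32/64 + 2/64 + 1/64 + 16/64 + 16/64 + 16/64 = 148/64 = 2.3125.

2.3125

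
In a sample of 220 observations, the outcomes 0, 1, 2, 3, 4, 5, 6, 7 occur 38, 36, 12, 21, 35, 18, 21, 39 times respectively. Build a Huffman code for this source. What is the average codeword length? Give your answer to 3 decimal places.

Probabilities are the counts divided by 220.
Repeatedly combine the two least-probable nodes; the expected code length is the sum of the merged weights.
merge 3/55 + 9/110 → 3/22
merge 21/220 + 21/220 → 21/110
merge 3/22 + 7/44 → 13/44
merge 9/55 + 19/110 → 37/110
merge 39/220 + 21/110 → 81/220
merge 13/44 + 37/110 → 139/220
merge 81/220 + 139/220 → 1
L = 3/22 + 21/110 + 13/44 + 37/110 + 81/220 + 139/220 + 1 = 651/220 ≈ 2.959 bits/symbol.

2.959 bits/symbol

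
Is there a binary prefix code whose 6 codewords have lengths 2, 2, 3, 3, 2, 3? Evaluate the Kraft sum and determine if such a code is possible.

With common denominator 2^3 = 8: Σ 2^(−ℓᵢ) = 2/8 + 2/8 + 1/8 + 1/8 + 2/8 + 1/8 = 9/8 = 1.125.
Kraft's inequality requires Σ ≤ 1; here Σ = 1.125 > 1, so no such prefix code exists.

1.125; no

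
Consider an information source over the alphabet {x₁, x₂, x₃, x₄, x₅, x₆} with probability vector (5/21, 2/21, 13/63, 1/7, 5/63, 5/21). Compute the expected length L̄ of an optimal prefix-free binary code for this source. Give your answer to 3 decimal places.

Repeatedly combine the two least-probable nodes; the expected code length is the sum of the merged weights.
merge 5/63 + 2/21 → 11/63
merge 1/7 + 11/63 → 20/63
merge 13/63 + 5/21 → 4/9
merge 5/21 + 20/63 → 5/9
merge 4/9 + 5/9 → 1
L = 11/63 + 20/63 + 4/9 + 5/9 + 1 = 157/63 ≈ 2.492 bits/symbol.

2.492 bits/symbol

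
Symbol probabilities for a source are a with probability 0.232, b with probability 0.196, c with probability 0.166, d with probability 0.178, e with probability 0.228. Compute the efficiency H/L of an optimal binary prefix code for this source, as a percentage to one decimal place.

98.5%

Entropy H = −Σ p log₂ p ≈ 2.3094 bits.
Huffman merges: 83/500+89/500→43/125; 49/250+57/250→53/125; 29/125+43/125→72/125; 53/125+72/125→1. L = 293/125 ≈ 2.3440.
Efficiency = H/L = 2.3094/2.3440 = 98.5%.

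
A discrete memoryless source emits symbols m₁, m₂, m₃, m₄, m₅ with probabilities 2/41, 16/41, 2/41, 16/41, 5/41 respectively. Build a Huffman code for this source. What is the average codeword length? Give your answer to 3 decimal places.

Repeatedly combine the two least-probable nodes; the expected code length is the sum of the merged weights.
merge 2/41 + 2/41 → 4/41
merge 4/41 + 5/41 → 9/41
merge 9/41 + 16/41 → 25/41
merge 16/41 + 25/41 → 1
L = 4/41 + 9/41 + 25/41 + 1 = 79/41 ≈ 1.927 bits/symbol.

1.927 bits/symbol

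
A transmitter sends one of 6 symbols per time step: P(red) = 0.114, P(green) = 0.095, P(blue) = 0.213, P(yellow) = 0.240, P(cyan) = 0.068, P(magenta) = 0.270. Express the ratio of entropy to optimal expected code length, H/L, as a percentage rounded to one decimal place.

Entropy H = −Σ p log₂ p ≈ 2.4229 bits.
Huffman merges: 17/250+19/200→163/1000; 57/500+163/1000→277/1000; 213/1000+6/25→453/1000; 27/100+277/1000→547/1000; 453/1000+547/1000→1. L = 61/25 ≈ 2.4400.
Efficiency = H/L = 2.4229/2.4400 = 99.3%.

99.3%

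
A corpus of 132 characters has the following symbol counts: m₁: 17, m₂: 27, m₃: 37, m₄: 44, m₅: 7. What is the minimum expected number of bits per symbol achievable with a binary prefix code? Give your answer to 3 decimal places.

2.182 bits/symbol

Probabilities are the counts divided by 132.
Repeatedly combine the two least-probable nodes; the expected code length is the sum of the merged weights.
merge 7/132 + 17/132 → 2/11
merge 2/11 + 9/44 → 17/44
merge 37/132 + 1/3 → 27/44
merge 17/44 + 27/44 → 1
L = 2/11 + 17/44 + 27/44 + 1 = 24/11 ≈ 2.182 bits/symbol.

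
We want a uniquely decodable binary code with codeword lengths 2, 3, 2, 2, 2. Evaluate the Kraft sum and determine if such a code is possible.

With common denominator 2^3 = 8: Σ 2^(−ℓᵢ) = 2/8 + 1/8 + 2/8 + 2/8 + 2/8 = 9/8 = 1.125.
Kraft's inequality requires Σ ≤ 1; here Σ = 1.125 > 1, so no such prefix code exists.

1.125; no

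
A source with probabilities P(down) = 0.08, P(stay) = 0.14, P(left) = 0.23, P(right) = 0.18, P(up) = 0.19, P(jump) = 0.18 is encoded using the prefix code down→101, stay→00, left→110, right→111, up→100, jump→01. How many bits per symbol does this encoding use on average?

2.68 bits/symbol

L̄ = Σ pᵢ·ℓᵢ = 0.08·3 + 0.14·2 + 0.23·3 + 0.18·3 + 0.19·3 + 0.18·2 = 2.68 bits/symbol.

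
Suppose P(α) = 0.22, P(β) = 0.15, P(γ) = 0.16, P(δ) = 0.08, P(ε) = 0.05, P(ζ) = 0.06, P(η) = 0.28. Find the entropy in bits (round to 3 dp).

2.579 bits

H = −Σ pᵢ log₂ pᵢ.
−0.22·log₂(0.22) = 0.4806
−0.15·log₂(0.15) = 0.4105
−0.16·log₂(0.16) = 0.4230
−0.08·log₂(0.08) = 0.2915
−0.05·log₂(0.05) = 0.2161
−0.06·log₂(0.06) = 0.2435
−0.28·log₂(0.28) = 0.5142
Sum ≈ 2.5795 → 2.579 bits.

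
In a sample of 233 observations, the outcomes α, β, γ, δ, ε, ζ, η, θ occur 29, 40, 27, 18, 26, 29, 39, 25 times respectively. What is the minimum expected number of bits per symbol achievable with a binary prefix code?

Probabilities are the counts divided by 233.
Repeatedly combine the two least-probable nodes; the expected code length is the sum of the merged weights.
merge 18/233 + 25/233 → 43/233
merge 26/233 + 27/233 → 53/233
merge 29/233 + 29/233 → 58/233
merge 39/233 + 40/233 → 79/233
merge 43/233 + 53/233 → 96/233
merge 58/233 + 79/233 → 137/233
merge 96/233 + 137/233 → 1
L = 43/233 + 53/233 + 58/233 + 79/233 + 96/233 + 137/233 + 1 = 3 bits/symbol.

3 bits/symbol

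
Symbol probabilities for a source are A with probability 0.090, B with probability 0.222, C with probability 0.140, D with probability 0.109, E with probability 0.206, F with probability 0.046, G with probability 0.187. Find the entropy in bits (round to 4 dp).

H = −Σ pᵢ log₂ pᵢ.
−0.090·log₂(0.090) = 0.3127
−0.222·log₂(0.222) = 0.4820
−0.140·log₂(0.140) = 0.3971
−0.109·log₂(0.109) = 0.3485
−0.206·log₂(0.206) = 0.4695
−0.046·log₂(0.046) = 0.2043
−0.187·log₂(0.187) = 0.4523
Sum ≈ 2.6666 → 2.6666 bits.

2.6666 bits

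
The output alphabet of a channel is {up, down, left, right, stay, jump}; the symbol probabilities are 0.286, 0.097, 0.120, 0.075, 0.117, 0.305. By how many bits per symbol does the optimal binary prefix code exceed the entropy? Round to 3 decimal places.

0.034 bits

Entropy H = −Σ p log₂ p ≈ 2.3750 bits.
Huffman merges: 3/40+97/1000→43/250; 117/1000+3/25→237/1000; 43/250+237/1000→409/1000; 143/500+61/200→591/1000; 409/1000+591/1000→1. L = 2409/1000 ≈ 2.4090.
L − H = 2.4090 − 2.3750 = 0.034 bits.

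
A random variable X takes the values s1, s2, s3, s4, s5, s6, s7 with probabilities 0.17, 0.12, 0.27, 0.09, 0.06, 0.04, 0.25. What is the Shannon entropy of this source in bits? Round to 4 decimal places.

2.5536 bits

H = −Σ pᵢ log₂ pᵢ.
−0.17·log₂(0.17) = 0.4346
−0.12·log₂(0.12) = 0.3671
−0.27·log₂(0.27) = 0.5100
−0.09·log₂(0.09) = 0.3127
−0.06·log₂(0.06) = 0.2435
−0.04·log₂(0.04) = 0.1858
−0.25·log₂(0.25) = 0.5000
Sum ≈ 2.5536 → 2.5536 bits.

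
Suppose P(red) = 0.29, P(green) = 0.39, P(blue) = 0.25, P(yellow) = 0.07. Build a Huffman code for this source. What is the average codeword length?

1.93 bits/symbol

Repeatedly combine the two least-probable nodes; the expected code length is the sum of the merged weights.
merge 7/100 + 1/4 → 8/25
merge 29/100 + 8/25 → 61/100
merge 39/100 + 61/100 → 1
L = 8/25 + 61/100 + 1 = 193/100 = 1.93 bits/symbol.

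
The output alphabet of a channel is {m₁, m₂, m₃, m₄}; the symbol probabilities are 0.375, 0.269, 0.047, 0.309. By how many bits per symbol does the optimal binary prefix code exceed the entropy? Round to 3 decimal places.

0.170 bits

Entropy H = −Σ p log₂ p ≈ 1.7711 bits.
Huffman merges: 47/1000+269/1000→79/250; 309/1000+79/250→5/8; 3/8+5/8→1. L = 1941/1000 ≈ 1.9410.
L − H = 1.9410 − 1.7711 = 0.170 bits.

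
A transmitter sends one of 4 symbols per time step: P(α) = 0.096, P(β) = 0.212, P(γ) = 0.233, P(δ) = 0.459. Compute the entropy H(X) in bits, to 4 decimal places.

H = −Σ pᵢ log₂ pᵢ.
−0.096·log₂(0.096) = 0.3246
−0.212·log₂(0.212) = 0.4744
−0.233·log₂(0.233) = 0.4897
−0.459·log₂(0.459) = 0.5157
Sum ≈ 1.8043 → 1.8043 bits.

1.8043 bits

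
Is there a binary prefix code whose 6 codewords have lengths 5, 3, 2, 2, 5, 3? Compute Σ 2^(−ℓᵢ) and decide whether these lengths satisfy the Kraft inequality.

0.8125; yes

With common denominator 2^5 = 32: Σ 2^(−ℓᵢ) = 1/32 + 4/32 + 8/32 + 8/32 + 1/32 + 4/32 = 26/32 = 0.8125.
Kraft's inequality requires Σ ≤ 1; here Σ = 0.8125 ≤ 1, so such a prefix code exists.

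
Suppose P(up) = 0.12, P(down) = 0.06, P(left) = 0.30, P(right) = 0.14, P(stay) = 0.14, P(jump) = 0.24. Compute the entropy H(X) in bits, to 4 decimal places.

H = −Σ pᵢ log₂ pᵢ.
−0.12·log₂(0.12) = 0.3671
−0.06·log₂(0.06) = 0.2435
−0.30·log₂(0.30) = 0.5211
−0.14·log₂(0.14) = 0.3971
−0.14·log₂(0.14) = 0.3971
−0.24·log₂(0.24) = 0.4941
Sum ≈ 2.4200 → 2.4200 bits.

2.4200 bits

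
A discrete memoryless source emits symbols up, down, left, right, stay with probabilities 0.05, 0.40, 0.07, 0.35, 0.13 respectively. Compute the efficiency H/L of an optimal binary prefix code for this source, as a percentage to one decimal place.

97.8%

Entropy H = −Σ p log₂ p ≈ 1.9262 bits.
Huffman merges: 1/20+7/100→3/25; 3/25+13/100→1/4; 1/4+7/20→3/5; 2/5+3/5→1. L = 197/100 ≈ 1.9700.
Efficiency = H/L = 1.9262/1.9700 = 97.8%.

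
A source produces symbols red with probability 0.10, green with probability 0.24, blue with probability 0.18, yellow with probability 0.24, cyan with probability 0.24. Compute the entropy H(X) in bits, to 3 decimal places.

2.260 bits

H = −Σ pᵢ log₂ pᵢ.
−0.10·log₂(0.10) = 0.3322
−0.24·log₂(0.24) = 0.4941
−0.18·log₂(0.18) = 0.4453
−0.24·log₂(0.24) = 0.4941
−0.24·log₂(0.24) = 0.4941
Sum ≈ 2.2599 → 2.260 bits.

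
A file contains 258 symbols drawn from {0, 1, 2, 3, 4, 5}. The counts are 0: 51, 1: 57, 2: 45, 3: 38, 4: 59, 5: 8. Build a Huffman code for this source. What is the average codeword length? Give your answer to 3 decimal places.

Probabilities are the counts divided by 258.
Repeatedly combine the two least-probable nodes; the expected code length is the sum of the merged weights.
merge 4/129 + 19/129 → 23/129
merge 15/86 + 23/129 → 91/258
merge 17/86 + 19/86 → 18/43
merge 59/258 + 91/258 → 25/43
merge 18/43 + 25/43 → 1
L = 23/129 + 91/258 + 18/43 + 25/43 + 1 = 653/258 ≈ 2.531 bits/symbol.

2.531 bits/symbol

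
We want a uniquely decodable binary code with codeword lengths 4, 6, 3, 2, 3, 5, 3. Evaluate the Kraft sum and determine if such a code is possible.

0.734375; yes

With common denominator 2^6 = 64: Σ 2^(−ℓᵢ) = 4/64 + 1/64 + 8/64 + 16/64 + 8/64 + 2/64 + 8/64 = 47/64 = 0.734375.
Kraft's inequality requires Σ ≤ 1; here Σ = 0.734375 ≤ 1, so such a prefix code exists.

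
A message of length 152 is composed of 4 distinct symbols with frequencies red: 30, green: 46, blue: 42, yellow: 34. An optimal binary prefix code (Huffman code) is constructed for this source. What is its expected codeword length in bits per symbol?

2 bits/symbol

Probabilities are the counts divided by 152.
Repeatedly combine the two least-probable nodes; the expected code length is the sum of the merged weights.
merge 15/76 + 17/76 → 8/19
merge 21/76 + 23/76 → 11/19
merge 8/19 + 11/19 → 1
L = 8/19 + 11/19 + 1 = 2 bits/symbol.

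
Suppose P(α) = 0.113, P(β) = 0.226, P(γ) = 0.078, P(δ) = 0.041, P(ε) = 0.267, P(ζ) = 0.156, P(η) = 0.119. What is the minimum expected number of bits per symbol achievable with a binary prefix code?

2.626 bits/symbol

Repeatedly combine the two least-probable nodes; the expected code length is the sum of the merged weights.
merge 41/1000 + 39/500 → 119/1000
merge 113/1000 + 119/1000 → 29/125
merge 119/1000 + 39/250 → 11/40
merge 113/500 + 29/125 → 229/500
merge 267/1000 + 11/40 → 271/500
merge 229/500 + 271/500 → 1
L = 119/1000 + 29/125 + 11/40 + 229/500 + 271/500 + 1 = 1313/500 = 2.626 bits/symbol.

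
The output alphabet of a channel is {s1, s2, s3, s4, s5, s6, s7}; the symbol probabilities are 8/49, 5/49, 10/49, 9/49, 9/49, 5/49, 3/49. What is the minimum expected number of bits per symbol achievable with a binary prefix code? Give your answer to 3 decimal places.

2.776 bits/symbol

Repeatedly combine the two least-probable nodes; the expected code length is the sum of the merged weights.
merge 3/49 + 5/49 → 8/49
merge 5/49 + 8/49 → 13/49
merge 8/49 + 9/49 → 17/49
merge 9/49 + 10/49 → 19/49
merge 13/49 + 17/49 → 30/49
merge 19/49 + 30/49 → 1
L = 8/49 + 13/49 + 17/49 + 19/49 + 30/49 + 1 = 136/49 ≈ 2.776 bits/symbol.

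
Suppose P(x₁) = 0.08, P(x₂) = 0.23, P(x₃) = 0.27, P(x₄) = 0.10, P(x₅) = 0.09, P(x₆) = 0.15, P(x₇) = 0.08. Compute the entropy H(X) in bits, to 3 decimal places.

2.636 bits

H = −Σ pᵢ log₂ pᵢ.
−0.08·log₂(0.08) = 0.2915
−0.23·log₂(0.23) = 0.4877
−0.27·log₂(0.27) = 0.5100
−0.10·log₂(0.10) = 0.3322
−0.09·log₂(0.09) = 0.3127
−0.15·log₂(0.15) = 0.4105
−0.08·log₂(0.08) = 0.2915
Sum ≈ 2.6361 → 2.636 bits.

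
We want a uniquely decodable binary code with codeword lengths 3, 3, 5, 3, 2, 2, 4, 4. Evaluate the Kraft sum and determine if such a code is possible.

With common denominator 2^5 = 32: Σ 2^(−ℓᵢ) = 4/32 + 4/32 + 1/32 + 4/32 + 8/32 + 8/32 + 2/32 + 2/32 = 33/32 = 1.03125.
Kraft's inequality requires Σ ≤ 1; here Σ = 1.03125 > 1, so no such prefix code exists.

1.03125; no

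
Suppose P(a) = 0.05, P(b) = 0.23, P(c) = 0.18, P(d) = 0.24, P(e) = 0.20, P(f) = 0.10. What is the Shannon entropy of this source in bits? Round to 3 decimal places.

H = −Σ pᵢ log₂ pᵢ.
−0.05·log₂(0.05) = 0.2161
−0.23·log₂(0.23) = 0.4877
−0.18·log₂(0.18) = 0.4453
−0.24·log₂(0.24) = 0.4941
−0.20·log₂(0.20) = 0.4644
−0.10·log₂(0.10) = 0.3322
Sum ≈ 2.4398 → 2.440 bits.

2.440 bits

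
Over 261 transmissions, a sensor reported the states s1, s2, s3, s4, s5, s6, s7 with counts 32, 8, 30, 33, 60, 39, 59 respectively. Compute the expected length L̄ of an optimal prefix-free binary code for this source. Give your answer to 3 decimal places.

Probabilities are the counts divided by 261.
Repeatedly combine the two least-probable nodes; the expected code length is the sum of the merged weights.
merge 8/261 + 10/87 → 38/261
merge 32/261 + 11/87 → 65/261
merge 38/261 + 13/87 → 77/261
merge 59/261 + 20/87 → 119/261
merge 65/261 + 77/261 → 142/261
merge 119/261 + 142/261 → 1
L = 38/261 + 65/261 + 77/261 + 119/261 + 142/261 + 1 = 78/29 ≈ 2.690 bits/symbol.

2.690 bits/symbol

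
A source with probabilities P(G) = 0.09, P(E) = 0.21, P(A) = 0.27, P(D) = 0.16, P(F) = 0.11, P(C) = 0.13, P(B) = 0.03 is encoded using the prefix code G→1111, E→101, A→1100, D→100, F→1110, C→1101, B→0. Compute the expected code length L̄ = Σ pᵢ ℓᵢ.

3.54 bits/symbol

L̄ = Σ pᵢ·ℓᵢ = 0.09·4 + 0.21·3 + 0.27·4 + 0.16·3 + 0.11·4 + 0.13·4 + 0.03·1 = 3.54 bits/symbol.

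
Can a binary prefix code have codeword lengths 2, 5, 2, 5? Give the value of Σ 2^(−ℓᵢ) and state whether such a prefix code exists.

0.5625; yes

With common denominator 2^5 = 32: Σ 2^(−ℓᵢ) = 8/32 + 1/32 + 8/32 + 1/32 = 18/32 = 0.5625.
Kraft's inequality requires Σ ≤ 1; here Σ = 0.5625 ≤ 1, so such a prefix code exists.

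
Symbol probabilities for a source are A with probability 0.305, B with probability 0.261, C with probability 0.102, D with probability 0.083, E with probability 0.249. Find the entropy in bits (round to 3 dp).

2.162 bits

H = −Σ pᵢ log₂ pᵢ.
−0.305·log₂(0.305) = 0.5225
−0.261·log₂(0.261) = 0.5058
−0.102·log₂(0.102) = 0.3359
−0.083·log₂(0.083) = 0.2980
−0.249·log₂(0.249) = 0.4994
Sum ≈ 2.1617 → 2.162 bits.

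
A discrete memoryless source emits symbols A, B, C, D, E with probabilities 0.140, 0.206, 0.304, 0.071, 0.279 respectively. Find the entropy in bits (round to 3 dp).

2.174 bits

H = −Σ pᵢ log₂ pᵢ.
−0.140·log₂(0.140) = 0.3971
−0.206·log₂(0.206) = 0.4695
−0.304·log₂(0.304) = 0.5222
−0.071·log₂(0.071) = 0.2709
−0.279·log₂(0.279) = 0.5138
Sum ≈ 2.1736 → 2.174 bits.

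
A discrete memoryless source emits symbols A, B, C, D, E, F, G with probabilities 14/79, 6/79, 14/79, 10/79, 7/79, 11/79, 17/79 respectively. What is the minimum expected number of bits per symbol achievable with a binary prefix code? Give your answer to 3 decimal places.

2.772 bits/symbol

Repeatedly combine the two least-probable nodes; the expected code length is the sum of the merged weights.
merge 6/79 + 7/79 → 13/79
merge 10/79 + 11/79 → 21/79
merge 13/79 + 14/79 → 27/79
merge 14/79 + 17/79 → 31/79
merge 21/79 + 27/79 → 48/79
merge 31/79 + 48/79 → 1
L = 13/79 + 21/79 + 27/79 + 31/79 + 48/79 + 1 = 219/79 ≈ 2.772 bits/symbol.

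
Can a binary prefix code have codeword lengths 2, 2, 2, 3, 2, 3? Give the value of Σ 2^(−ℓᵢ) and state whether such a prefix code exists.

1.25; no

With common denominator 2^3 = 8: Σ 2^(−ℓᵢ) = 2/8 + 2/8 + 2/8 + 1/8 + 2/8 + 1/8 = 10/8 = 1.25.
Kraft's inequality requires Σ ≤ 1; here Σ = 1.25 > 1, so no such prefix code exists.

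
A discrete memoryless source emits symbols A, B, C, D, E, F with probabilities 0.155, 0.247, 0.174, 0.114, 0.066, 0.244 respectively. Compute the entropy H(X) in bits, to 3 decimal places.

2.467 bits

H = −Σ pᵢ log₂ pᵢ.
−0.155·log₂(0.155) = 0.4169
−0.247·log₂(0.247) = 0.4983
−0.174·log₂(0.174) = 0.4390
−0.114·log₂(0.114) = 0.3571
−0.066·log₂(0.066) = 0.2588
−0.244·log₂(0.244) = 0.4966
Sum ≈ 2.4667 → 2.467 bits.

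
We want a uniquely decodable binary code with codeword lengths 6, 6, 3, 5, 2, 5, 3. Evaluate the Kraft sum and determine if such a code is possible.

0.59375; yes

With common denominator 2^6 = 64: Σ 2^(−ℓᵢ) = 1/64 + 1/64 + 8/64 + 2/64 + 16/64 + 2/64 + 8/64 = 38/64 = 0.59375.
Kraft's inequality requires Σ ≤ 1; here Σ = 0.59375 ≤ 1, so such a prefix code exists.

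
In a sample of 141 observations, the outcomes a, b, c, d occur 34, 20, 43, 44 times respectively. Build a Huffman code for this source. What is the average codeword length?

2 bits/symbol

Probabilities are the counts divided by 141.
Repeatedly combine the two least-probable nodes; the expected code length is the sum of the merged weights.
merge 20/141 + 34/141 → 18/47
merge 43/141 + 44/141 → 29/47
merge 18/47 + 29/47 → 1
L = 18/47 + 29/47 + 1 = 2 bits/symbol.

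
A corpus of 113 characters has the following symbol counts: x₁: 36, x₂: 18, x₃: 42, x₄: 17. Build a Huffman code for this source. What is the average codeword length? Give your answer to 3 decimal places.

1.938 bits/symbol

Probabilities are the counts divided by 113.
Repeatedly combine the two least-probable nodes; the expected code length is the sum of the merged weights.
merge 17/113 + 18/113 → 35/113
merge 35/113 + 36/113 → 71/113
merge 42/113 + 71/113 → 1
L = 35/113 + 71/113 + 1 = 219/113 ≈ 1.938 bits/symbol.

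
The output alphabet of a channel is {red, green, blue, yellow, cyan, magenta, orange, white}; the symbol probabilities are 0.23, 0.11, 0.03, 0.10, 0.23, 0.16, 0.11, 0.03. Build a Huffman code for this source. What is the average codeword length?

2.76 bits/symbol

Repeatedly combine the two least-probable nodes; the expected code length is the sum of the merged weights.
merge 3/100 + 3/100 → 3/50
merge 3/50 + 1/10 → 4/25
merge 11/100 + 11/100 → 11/50
merge 4/25 + 4/25 → 8/25
merge 11/50 + 23/100 → 9/20
merge 23/100 + 8/25 → 11/20
merge 9/20 + 11/20 → 1
L = 3/50 + 4/25 + 11/50 + 8/25 + 9/20 + 11/20 + 1 = 69/25 = 2.76 bits/symbol.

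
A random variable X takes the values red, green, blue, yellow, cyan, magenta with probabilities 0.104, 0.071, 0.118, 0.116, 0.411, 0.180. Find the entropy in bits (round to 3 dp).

H = −Σ pᵢ log₂ pᵢ.
−0.104·log₂(0.104) = 0.3396
−0.071·log₂(0.071) = 0.2709
−0.118·log₂(0.118) = 0.3638
−0.116·log₂(0.116) = 0.3605
−0.411·log₂(0.411) = 0.5272
−0.180·log₂(0.180) = 0.4453
Sum ≈ 2.3074 → 2.307 bits.

2.307 bits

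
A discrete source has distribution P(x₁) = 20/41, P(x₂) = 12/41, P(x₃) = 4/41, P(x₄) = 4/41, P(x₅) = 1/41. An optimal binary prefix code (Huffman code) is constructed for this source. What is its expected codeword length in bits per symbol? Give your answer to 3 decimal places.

Repeatedly combine the two least-probable nodes; the expected code length is the sum of the merged weights.
merge 1/41 + 4/41 → 5/41
merge 4/41 + 5/41 → 9/41
merge 9/41 + 12/41 → 21/41
merge 20/41 + 21/41 → 1
L = 5/41 + 9/41 + 21/41 + 1 = 76/41 ≈ 1.854 bits/symbol.

1.854 bits/symbol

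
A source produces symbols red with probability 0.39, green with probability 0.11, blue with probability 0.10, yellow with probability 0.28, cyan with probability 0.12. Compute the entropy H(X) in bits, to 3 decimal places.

2.094 bits

H = −Σ pᵢ log₂ pᵢ.
−0.39·log₂(0.39) = 0.5298
−0.11·log₂(0.11) = 0.3503
−0.10·log₂(0.10) = 0.3322
−0.28·log₂(0.28) = 0.5142
−0.12·log₂(0.12) = 0.3671
Sum ≈ 2.0936 → 2.094 bits.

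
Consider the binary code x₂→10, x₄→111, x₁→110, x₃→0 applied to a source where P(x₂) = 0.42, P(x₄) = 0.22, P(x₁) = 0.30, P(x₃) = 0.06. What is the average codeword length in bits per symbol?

2.46 bits/symbol

L̄ = Σ pᵢ·ℓᵢ = 0.42·2 + 0.22·3 + 0.30·3 + 0.06·1 = 2.46 bits/symbol.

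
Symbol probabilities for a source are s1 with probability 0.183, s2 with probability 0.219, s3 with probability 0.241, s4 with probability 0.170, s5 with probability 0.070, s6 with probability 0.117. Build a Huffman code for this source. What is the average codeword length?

2.54 bits/symbol

Repeatedly combine the two least-probable nodes; the expected code length is the sum of the merged weights.
merge 7/100 + 117/1000 → 187/1000
merge 17/100 + 183/1000 → 353/1000
merge 187/1000 + 219/1000 → 203/500
merge 241/1000 + 353/1000 → 297/500
merge 203/500 + 297/500 → 1
L = 187/1000 + 353/1000 + 203/500 + 297/500 + 1 = 127/50 = 2.54 bits/symbol.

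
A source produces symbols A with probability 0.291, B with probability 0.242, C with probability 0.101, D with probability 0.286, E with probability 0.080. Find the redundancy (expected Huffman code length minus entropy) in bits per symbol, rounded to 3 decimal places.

0.025 bits

Entropy H = −Σ p log₂ p ≈ 2.1557 bits.
Huffman merges: 2/25+101/1000→181/1000; 181/1000+121/500→423/1000; 143/500+291/1000→577/1000; 423/1000+577/1000→1. L = 2181/1000 ≈ 2.1810.
L − H = 2.1810 − 2.1557 = 0.025 bits.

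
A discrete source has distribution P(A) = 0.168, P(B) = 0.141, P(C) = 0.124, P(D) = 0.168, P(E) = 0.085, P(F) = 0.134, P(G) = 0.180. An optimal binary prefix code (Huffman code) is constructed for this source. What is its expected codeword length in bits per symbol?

2.82 bits/symbol

Repeatedly combine the two least-probable nodes; the expected code length is the sum of the merged weights.
merge 17/200 + 31/250 → 209/1000
merge 67/500 + 141/1000 → 11/40
merge 21/125 + 21/125 → 42/125
merge 9/50 + 209/1000 → 389/1000
merge 11/40 + 42/125 → 611/1000
merge 389/1000 + 611/1000 → 1
L = 209/1000 + 11/40 + 42/125 + 389/1000 + 611/1000 + 1 = 141/50 = 2.82 bits/symbol.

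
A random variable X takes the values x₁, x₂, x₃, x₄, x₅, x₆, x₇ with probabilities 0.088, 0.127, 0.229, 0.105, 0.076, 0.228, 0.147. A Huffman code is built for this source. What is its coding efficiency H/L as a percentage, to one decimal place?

Entropy H = −Σ p log₂ p ≈ 2.6905 bits.
Huffman merges: 19/250+11/125→41/250; 21/200+127/1000→29/125; 147/1000+41/250→311/1000; 57/250+229/1000→457/1000; 29/125+311/1000→543/1000; 457/1000+543/1000→1. L = 2707/1000 ≈ 2.7070.
Efficiency = H/L = 2.6905/2.7070 = 99.4%.

99.4%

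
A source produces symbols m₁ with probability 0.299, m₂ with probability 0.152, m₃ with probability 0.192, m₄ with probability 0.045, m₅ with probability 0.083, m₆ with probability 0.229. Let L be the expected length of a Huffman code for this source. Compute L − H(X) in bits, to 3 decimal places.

0.031 bits

Entropy H = −Σ p log₂ p ≈ 2.3774 bits.
Huffman merges: 9/200+83/1000→16/125; 16/125+19/125→7/25; 24/125+229/1000→421/1000; 7/25+299/1000→579/1000; 421/1000+579/1000→1. L = 301/125 ≈ 2.4080.
L − H = 2.4080 − 2.3774 = 0.031 bits.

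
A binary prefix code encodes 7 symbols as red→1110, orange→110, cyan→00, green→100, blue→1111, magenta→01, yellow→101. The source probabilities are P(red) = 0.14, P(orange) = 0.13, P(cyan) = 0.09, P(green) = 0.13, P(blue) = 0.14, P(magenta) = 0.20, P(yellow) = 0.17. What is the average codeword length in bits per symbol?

L̄ = Σ pᵢ·ℓᵢ = 0.14·4 + 0.13·3 + 0.09·2 + 0.13·3 + 0.14·4 + 0.20·2 + 0.17·3 = 2.99 bits/symbol.

2.99 bits/symbol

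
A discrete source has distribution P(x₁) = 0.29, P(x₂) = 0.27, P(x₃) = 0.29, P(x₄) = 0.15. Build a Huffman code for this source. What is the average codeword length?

Repeatedly combine the two least-probable nodes; the expected code length is the sum of the merged weights.
merge 3/20 + 27/100 → 21/50
merge 29/100 + 29/100 → 29/50
merge 21/50 + 29/50 → 1
L = 21/50 + 29/50 + 1 = 2 bits/symbol.

2 bits/symbol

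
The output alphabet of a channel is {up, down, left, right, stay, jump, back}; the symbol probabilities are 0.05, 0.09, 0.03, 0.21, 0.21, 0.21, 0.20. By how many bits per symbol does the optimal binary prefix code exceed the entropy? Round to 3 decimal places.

0.057 bits

Entropy H = −Σ p log₂ p ≈ 2.5634 bits.
Huffman merges: 3/100+1/20→2/25; 2/25+9/100→17/100; 17/100+1/5→37/100; 21/100+21/100→21/50; 21/100+37/100→29/50; 21/50+29/50→1. L = 131/50 ≈ 2.6200.
L − H = 2.6200 − 2.5634 = 0.057 bits.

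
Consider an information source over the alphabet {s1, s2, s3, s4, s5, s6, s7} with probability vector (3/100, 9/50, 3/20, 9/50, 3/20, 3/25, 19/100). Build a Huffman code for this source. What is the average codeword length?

2.78 bits/symbol

Repeatedly combine the two least-probable nodes; the expected code length is the sum of the merged weights.
merge 3/100 + 3/25 → 3/20
merge 3/20 + 3/20 → 3/10
merge 3/20 + 9/50 → 33/100
merge 9/50 + 19/100 → 37/100
merge 3/10 + 33/100 → 63/100
merge 37/100 + 63/100 → 1
L = 3/20 + 3/10 + 33/100 + 37/100 + 63/100 + 1 = 139/50 = 2.78 bits/symbol.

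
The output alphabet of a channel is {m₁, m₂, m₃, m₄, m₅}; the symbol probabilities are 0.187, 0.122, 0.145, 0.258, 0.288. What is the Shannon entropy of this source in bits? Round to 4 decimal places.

2.2480 bits

H = −Σ pᵢ log₂ pᵢ.
−0.187·log₂(0.187) = 0.4523
−0.122·log₂(0.122) = 0.3703
−0.145·log₂(0.145) = 0.4040
−0.258·log₂(0.258) = 0.5043
−0.288·log₂(0.288) = 0.5172
Sum ≈ 2.2480 → 2.2480 bits.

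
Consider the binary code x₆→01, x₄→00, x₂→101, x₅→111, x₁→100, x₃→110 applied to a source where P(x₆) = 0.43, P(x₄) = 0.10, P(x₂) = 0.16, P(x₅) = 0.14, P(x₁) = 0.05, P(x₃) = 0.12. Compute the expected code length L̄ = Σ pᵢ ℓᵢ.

L̄ = Σ pᵢ·ℓᵢ = 0.43·2 + 0.10·2 + 0.16·3 + 0.14·3 + 0.05·3 + 0.12·3 = 2.47 bits/symbol.

2.47 bits/symbol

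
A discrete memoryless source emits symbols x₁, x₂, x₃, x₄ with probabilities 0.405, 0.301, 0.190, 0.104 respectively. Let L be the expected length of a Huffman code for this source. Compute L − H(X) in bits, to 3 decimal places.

0.045 bits

Entropy H = −Σ p log₂ p ≈ 1.8443 bits.
Huffman merges: 13/125+19/100→147/500; 147/500+301/1000→119/200; 81/200+119/200→1. L = 1889/1000 ≈ 1.8890.
L − H = 1.8890 − 1.8443 = 0.045 bits.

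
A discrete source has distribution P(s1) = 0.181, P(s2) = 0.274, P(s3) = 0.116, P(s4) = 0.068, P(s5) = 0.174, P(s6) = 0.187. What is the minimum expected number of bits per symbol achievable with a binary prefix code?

Repeatedly combine the two least-probable nodes; the expected code length is the sum of the merged weights.
merge 17/250 + 29/250 → 23/125
merge 87/500 + 181/1000 → 71/200
merge 23/125 + 187/1000 → 371/1000
merge 137/500 + 71/200 → 629/1000
merge 371/1000 + 629/1000 → 1
L = 23/125 + 71/200 + 371/1000 + 629/1000 + 1 = 2539/1000 = 2.539 bits/symbol.

2.539 bits/symbol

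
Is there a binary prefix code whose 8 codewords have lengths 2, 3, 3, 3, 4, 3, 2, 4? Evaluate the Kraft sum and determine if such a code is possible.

1.125; no

With common denominator 2^4 = 16: Σ 2^(−ℓᵢ) = 4/16 + 2/16 + 2/16 + 2/16 + 1/16 + 2/16 + 4/16 + 1/16 = 18/16 = 1.125.
Kraft's inequality requires Σ ≤ 1; here Σ = 1.125 > 1, so no such prefix code exists.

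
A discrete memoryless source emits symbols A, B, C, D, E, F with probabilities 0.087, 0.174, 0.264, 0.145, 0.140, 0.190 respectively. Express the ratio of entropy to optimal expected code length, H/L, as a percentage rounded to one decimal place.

Entropy H = −Σ p log₂ p ≈ 2.5090 bits.
Huffman merges: 87/1000+7/50→227/1000; 29/200+87/500→319/1000; 19/100+227/1000→417/1000; 33/125+319/1000→583/1000; 417/1000+583/1000→1. L = 1273/500 ≈ 2.5460.
Efficiency = H/L = 2.5090/2.5460 = 98.5%.

98.5%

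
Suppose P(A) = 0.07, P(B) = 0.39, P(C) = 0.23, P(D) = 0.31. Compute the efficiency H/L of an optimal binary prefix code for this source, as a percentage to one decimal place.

94.8%

Entropy H = −Σ p log₂ p ≈ 1.8098 bits.
Huffman merges: 7/100+23/100→3/10; 3/10+31/100→61/100; 39/100+61/100→1. L = 191/100 ≈ 1.9100.
Efficiency = H/L = 1.8098/1.9100 = 94.8%.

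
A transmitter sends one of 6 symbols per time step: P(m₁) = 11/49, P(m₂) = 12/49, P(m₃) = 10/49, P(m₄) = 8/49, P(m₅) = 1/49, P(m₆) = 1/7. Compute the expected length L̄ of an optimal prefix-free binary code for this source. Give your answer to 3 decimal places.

2.490 bits/symbol

Repeatedly combine the two least-probable nodes; the expected code length is the sum of the merged weights.
merge 1/49 + 1/7 → 8/49
merge 8/49 + 8/49 → 16/49
merge 10/49 + 11/49 → 3/7
merge 12/49 + 16/49 → 4/7
merge 3/7 + 4/7 → 1
L = 8/49 + 16/49 + 3/7 + 4/7 + 1 = 122/49 ≈ 2.490 bits/symbol.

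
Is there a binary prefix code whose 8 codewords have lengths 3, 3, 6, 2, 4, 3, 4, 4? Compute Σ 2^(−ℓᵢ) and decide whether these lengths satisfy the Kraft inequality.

0.828125; yes

With common denominator 2^6 = 64: Σ 2^(−ℓᵢ) = 8/64 + 8/64 + 1/64 + 16/64 + 4/64 + 8/64 + 4/64 + 4/64 = 53/64 = 0.828125.
Kraft's inequality requires Σ ≤ 1; here Σ = 0.828125 ≤ 1, so such a prefix code exists.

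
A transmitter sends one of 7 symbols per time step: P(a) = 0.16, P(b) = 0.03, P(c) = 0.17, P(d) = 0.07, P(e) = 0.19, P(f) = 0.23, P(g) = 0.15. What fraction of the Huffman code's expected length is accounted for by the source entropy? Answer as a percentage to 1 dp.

Entropy H = −Σ p log₂ p ≈ 2.6314 bits.
Huffman merges: 3/100+7/100→1/10; 1/10+3/20→1/4; 4/25+17/100→33/100; 19/100+23/100→21/50; 1/4+33/100→29/50; 21/50+29/50→1. L = 67/25 ≈ 2.6800.
Efficiency = H/L = 2.6314/2.6800 = 98.2%.

98.2%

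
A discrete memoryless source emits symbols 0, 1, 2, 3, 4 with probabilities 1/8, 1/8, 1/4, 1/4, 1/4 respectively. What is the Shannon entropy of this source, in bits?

Each probability is a power of 1/2, so log₂(1/p) is an integer.
H = Σ p·log₂(1/p) = 1/8·3 + 1/8·3 + 1/4·2 + 1/4·2 + 1/4·2 = 2.25 bits.

2.25 bits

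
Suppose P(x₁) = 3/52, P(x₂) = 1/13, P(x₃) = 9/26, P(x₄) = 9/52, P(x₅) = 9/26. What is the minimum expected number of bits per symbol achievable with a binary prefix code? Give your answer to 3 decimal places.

2.096 bits/symbol

Repeatedly combine the two least-probable nodes; the expected code length is the sum of the merged weights.
merge 3/52 + 1/13 → 7/52
merge 7/52 + 9/52 → 4/13
merge 4/13 + 9/26 → 17/26
merge 9/26 + 17/26 → 1
L = 7/52 + 4/13 + 17/26 + 1 = 109/52 ≈ 2.096 bits/symbol.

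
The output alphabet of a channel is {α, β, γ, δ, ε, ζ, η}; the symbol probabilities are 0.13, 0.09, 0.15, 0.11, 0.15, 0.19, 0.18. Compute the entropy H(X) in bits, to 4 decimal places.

H = −Σ pᵢ log₂ pᵢ.
−0.13·log₂(0.13) = 0.3826
−0.09·log₂(0.09) = 0.3127
−0.15·log₂(0.15) = 0.4105
−0.11·log₂(0.11) = 0.3503
−0.15·log₂(0.15) = 0.4105
−0.19·log₂(0.19) = 0.4552
−0.18·log₂(0.18) = 0.4453
Sum ≈ 2.7672 → 2.7672 bits.

2.7672 bits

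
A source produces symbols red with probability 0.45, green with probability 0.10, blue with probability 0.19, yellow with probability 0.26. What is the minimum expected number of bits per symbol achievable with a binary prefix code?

Repeatedly combine the two least-probable nodes; the expected code length is the sum of the merged weights.
merge 1/10 + 19/100 → 29/100
merge 13/50 + 29/100 → 11/20
merge 9/20 + 11/20 → 1
L = 29/100 + 11/20 + 1 = 46/25 = 1.84 bits/symbol.

1.84 bits/symbol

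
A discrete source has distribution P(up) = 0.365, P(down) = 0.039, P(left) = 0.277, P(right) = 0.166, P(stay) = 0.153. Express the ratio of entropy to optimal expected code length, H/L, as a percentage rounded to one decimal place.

Entropy H = −Σ p log₂ p ≈ 2.0707 bits.
Huffman merges: 39/1000+153/1000→24/125; 83/500+24/125→179/500; 277/1000+179/500→127/200; 73/200+127/200→1. L = 437/200 ≈ 2.1850.
Efficiency = H/L = 2.0707/2.1850 = 94.8%.

94.8%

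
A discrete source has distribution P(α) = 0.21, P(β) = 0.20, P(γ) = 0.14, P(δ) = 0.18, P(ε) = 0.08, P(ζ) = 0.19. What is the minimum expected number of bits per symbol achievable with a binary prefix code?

Repeatedly combine the two least-probable nodes; the expected code length is the sum of the merged weights.
merge 2/25 + 7/50 → 11/50
merge 9/50 + 19/100 → 37/100
merge 1/5 + 21/100 → 41/100
merge 11/50 + 37/100 → 59/100
merge 41/100 + 59/100 → 1
L = 11/50 + 37/100 + 41/100 + 59/100 + 1 = 259/100 = 2.59 bits/symbol.

2.59 bits/symbol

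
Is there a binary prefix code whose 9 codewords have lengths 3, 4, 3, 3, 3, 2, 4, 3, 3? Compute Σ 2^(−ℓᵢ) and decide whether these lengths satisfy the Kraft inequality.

1.125; no

With common denominator 2^4 = 16: Σ 2^(−ℓᵢ) = 2/16 + 1/16 + 2/16 + 2/16 + 2/16 + 4/16 + 1/16 + 2/16 + 2/16 = 18/16 = 1.125.
Kraft's inequality requires Σ ≤ 1; here Σ = 1.125 > 1, so no such prefix code exists.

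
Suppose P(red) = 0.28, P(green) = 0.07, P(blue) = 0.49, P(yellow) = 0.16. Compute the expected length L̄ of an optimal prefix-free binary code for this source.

1.74 bits/symbol

Repeatedly combine the two least-probable nodes; the expected code length is the sum of the merged weights.
merge 7/100 + 4/25 → 23/100
merge 23/100 + 7/25 → 51/100
merge 49/100 + 51/100 → 1
L = 23/100 + 51/100 + 1 = 87/50 = 1.74 bits/symbol.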